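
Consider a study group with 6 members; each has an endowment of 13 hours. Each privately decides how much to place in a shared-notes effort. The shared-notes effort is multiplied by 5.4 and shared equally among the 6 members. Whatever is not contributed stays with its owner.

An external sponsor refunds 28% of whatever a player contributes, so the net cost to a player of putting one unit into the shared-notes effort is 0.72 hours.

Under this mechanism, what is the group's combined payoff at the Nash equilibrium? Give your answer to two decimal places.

443.04 hours

With the mechanism, a contributed unit returns (5.4/6) / 0.72 = 1.2500 per unit of net cost to the contributor — now above 1 — so contributing fully is weakly dominant for every player.
So the Nash equilibrium is full contribution by all 6; the group earns 6 × (13 × 0.28 + 5.4 × 13) = 443.04.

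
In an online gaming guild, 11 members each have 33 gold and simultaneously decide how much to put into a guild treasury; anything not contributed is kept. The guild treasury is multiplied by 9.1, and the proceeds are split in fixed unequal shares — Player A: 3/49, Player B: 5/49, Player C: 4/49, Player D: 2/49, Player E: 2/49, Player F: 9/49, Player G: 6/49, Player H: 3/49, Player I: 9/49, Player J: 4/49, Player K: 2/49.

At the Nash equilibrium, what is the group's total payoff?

1164.90 gold

For player j, contributing a unit is worthwhile iff 9.1 × (j's share) ≥ 1, i.e. iff j's share is at least 0.1099.
Player F, Player G and Player I clear that bar, contributing 33 each; the remaining 8 contribute 0. Total contributed: 99.
The guild treasury pays out 9.1 × 99 = 900.90 in total (split across the unequal shares, but the aggregate is all that matters for the group sum).
The 8 free-riders keep 33 each, adding 264. Group total = 264 + 900.90 = 1164.90.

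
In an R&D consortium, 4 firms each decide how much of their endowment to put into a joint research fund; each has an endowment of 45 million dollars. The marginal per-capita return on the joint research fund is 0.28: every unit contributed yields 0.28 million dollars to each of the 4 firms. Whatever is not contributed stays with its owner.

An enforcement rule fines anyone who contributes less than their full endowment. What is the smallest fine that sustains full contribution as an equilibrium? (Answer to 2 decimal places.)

32.40 million dollars

Given the others contribute fully, the best deviation is to contribute 0 (any partial contribution still incurs the fine and gives up units whose private return 0.28 is below 1).
Deviating from 45 to 0 saves 45 million dollars but forfeits the deviator's share of the drop in the joint research fund: 0.28 × 45 = 12.60.
So the deviation gain is 45 − 12.60 = 32.40, and the fine must be at least 32.40 million dollars to wipe it out.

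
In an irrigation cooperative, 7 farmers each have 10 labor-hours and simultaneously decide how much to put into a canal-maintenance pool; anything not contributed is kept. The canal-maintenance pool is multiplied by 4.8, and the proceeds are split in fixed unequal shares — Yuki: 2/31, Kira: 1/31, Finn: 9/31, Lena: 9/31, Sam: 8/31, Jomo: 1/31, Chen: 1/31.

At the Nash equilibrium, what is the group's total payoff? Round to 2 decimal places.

184.00 labor-hours

Player j's private return per contributed unit is 4.8 × (j's share). Contributing is weakly dominant for j when that share is at least 1/4.8 = 0.2083, and contributing 0 is dominant otherwise.
The shares above 0.2083 belong to Finn, Lena and Sam, contributing 10 each; the remaining 4 contribute 0. Total contributed: 30.
The canal-maintenance pool pays out 4.8 × 30 = 144.00 in total (split across the unequal shares, but the aggregate is all that matters for the group sum).
The 4 free-riders keep 10 each, adding 40. Group total = 40 + 144.00 = 184.00.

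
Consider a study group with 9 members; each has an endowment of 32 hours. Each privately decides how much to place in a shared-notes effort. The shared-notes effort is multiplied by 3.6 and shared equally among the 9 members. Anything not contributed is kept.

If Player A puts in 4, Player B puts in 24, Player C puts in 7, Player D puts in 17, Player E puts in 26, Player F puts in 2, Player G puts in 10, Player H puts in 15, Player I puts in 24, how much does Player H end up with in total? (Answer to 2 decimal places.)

Total contributed: 4 + 24 + 7 + 17 + 26 + 2 + 10 + 15 + 24 = 129.
Each receives 3.6 × 129 / 9 = 51.60 from the shared-notes effort.
Player H keeps 32 − 15 = 17, so Player H's payoff is 17 + 51.60 = 68.60.

68.60 hours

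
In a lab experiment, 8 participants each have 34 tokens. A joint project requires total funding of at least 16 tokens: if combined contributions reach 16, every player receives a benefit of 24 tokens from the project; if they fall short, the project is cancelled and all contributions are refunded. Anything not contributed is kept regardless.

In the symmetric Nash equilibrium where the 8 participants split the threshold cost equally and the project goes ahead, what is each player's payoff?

56 tokens

Equal share of the threshold: 16/8 = 2.
At this profile no one gains by cutting their contribution: any cut drops the total below 16, the project is cancelled, contributions are refunded, and the deviator ends with 34, which is less than 34 − 2 + 24 = 56. Contributing more than 2 just wastes the excess. So contributing exactly 2 is a best response.
Each player's payoff: 34 − 2 + 24 = 56.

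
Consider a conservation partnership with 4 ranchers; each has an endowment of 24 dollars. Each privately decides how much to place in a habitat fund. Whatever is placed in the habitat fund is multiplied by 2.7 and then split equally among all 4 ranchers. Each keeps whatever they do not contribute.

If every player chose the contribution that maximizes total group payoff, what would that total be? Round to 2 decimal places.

259.20 dollars

Each contributed unit returns 2.700 to the group as a whole (0.6750 to each of 4 players), which exceeds 1, so the social optimum is full contribution: group total = 2.700 × 96 = 259.20.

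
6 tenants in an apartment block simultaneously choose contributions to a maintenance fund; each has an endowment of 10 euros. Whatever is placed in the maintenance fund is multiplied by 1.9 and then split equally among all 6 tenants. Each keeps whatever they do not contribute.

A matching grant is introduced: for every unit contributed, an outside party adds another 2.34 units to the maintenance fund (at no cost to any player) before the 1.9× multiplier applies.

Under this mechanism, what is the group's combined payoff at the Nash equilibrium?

380.76 euros

Under the mechanism each unit contributed yields 1.9 × 3.34 / 6 = 1.0577 back to its contributor per unit of net cost, which exceeds 1, making full contribution the dominant choice for everyone.
So the Nash equilibrium is full contribution by all 6; the group earns 1.9 × 3.34 × 60 = 380.76.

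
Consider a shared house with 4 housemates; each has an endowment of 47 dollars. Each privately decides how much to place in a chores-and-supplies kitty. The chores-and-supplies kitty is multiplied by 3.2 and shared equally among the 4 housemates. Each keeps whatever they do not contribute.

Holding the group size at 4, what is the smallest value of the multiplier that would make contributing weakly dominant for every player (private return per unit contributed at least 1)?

4

A contributed unit returns (multiplier)/4 to its contributor.
This reaches 1 exactly when the multiplier is 4.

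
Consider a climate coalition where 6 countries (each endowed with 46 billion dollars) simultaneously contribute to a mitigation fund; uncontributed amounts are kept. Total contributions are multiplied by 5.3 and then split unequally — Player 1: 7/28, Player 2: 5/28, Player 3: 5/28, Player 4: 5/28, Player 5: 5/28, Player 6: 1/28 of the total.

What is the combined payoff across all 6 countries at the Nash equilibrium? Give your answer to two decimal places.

Player j's private return per contributed unit is 5.3 × (j's share). Contributing is weakly dominant for j when that share is at least 1/5.3 = 0.1887, and contributing 0 is dominant otherwise.
Player 1 alone (share 7/28) is above the threshold, contributing 46; the remaining 5 contribute 0. Total contributed: 46.
The mitigation fund pays out 5.3 × 46 = 243.80 in total (split across the unequal shares, but the aggregate is all that matters for the group sum).
The 5 free-riders keep 46 each, adding 230. Group total = 230 + 243.80 = 473.80.

473.80 billion dollars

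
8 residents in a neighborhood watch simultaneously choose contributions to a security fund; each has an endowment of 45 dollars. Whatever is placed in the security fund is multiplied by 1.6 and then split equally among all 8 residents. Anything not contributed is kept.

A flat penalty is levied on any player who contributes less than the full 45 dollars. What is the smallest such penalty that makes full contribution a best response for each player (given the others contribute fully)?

36.00 dollars

Given the others contribute fully, the best deviation is to contribute 0 (any partial contribution still incurs the fine and gives up units whose private return 0.2000 is below 1).
Deviating from 45 to 0 saves 45 dollars but forfeits the deviator's share of the drop in the security fund: 1.6/8 × 45 = 9.00.
So the deviation gain is 45 − 9.00 = 36.00, and the fine must be at least 36.00 dollars to wipe it out.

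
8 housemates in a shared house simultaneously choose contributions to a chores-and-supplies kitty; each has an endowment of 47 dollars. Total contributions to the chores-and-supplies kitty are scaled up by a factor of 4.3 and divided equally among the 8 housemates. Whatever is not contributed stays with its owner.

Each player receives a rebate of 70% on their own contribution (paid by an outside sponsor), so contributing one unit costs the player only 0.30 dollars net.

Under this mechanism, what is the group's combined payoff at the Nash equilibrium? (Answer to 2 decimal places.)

1880.00 dollars

Under the mechanism each unit contributed yields (4.3/8) / 0.30 = 1.7917 back to its contributor per unit of net cost, which exceeds 1, making full contribution the dominant choice for everyone.
So the Nash equilibrium is full contribution by all 8; the group earns 8 × (47 × 0.70 + 4.3 × 47) = 1880.00.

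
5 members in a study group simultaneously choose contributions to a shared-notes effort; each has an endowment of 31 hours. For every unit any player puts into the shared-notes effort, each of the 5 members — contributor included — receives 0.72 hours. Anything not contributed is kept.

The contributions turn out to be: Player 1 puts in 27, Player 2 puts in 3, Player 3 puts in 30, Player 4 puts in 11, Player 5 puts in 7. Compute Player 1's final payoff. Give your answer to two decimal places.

Total contributed: 27 + 3 + 30 + 11 + 7 = 78.
Each receives 0.72 × 78 = 56.16 from the shared-notes effort.
Player 1 keeps 31 − 27 = 4, so Player 1's payoff is 4 + 56.16 = 60.16.

60.16 hours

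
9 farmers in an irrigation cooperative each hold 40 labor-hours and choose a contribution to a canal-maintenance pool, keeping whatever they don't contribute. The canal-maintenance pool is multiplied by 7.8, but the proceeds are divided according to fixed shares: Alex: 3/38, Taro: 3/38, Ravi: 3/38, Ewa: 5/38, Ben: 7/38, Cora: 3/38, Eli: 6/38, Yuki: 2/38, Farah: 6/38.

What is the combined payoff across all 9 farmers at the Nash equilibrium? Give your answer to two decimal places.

A player with share s gets back 7.8·s per unit contributed, so full contribution is dominant for anyone with s > 1/7.8 = 0.1282 and zero contribution is dominant for anyone below.
Ewa, Ben, Eli and Farah clear that bar, contributing 40 each; the remaining 5 contribute 0. Total contributed: 160.
The canal-maintenance pool pays out 7.8 × 160 = 1248.00 in total (split across the unequal shares, but the aggregate is all that matters for the group sum).
The 5 free-riders keep 40 each, adding 200. Group total = 200 + 1248.00 = 1448.00.

1448.00 labor-hours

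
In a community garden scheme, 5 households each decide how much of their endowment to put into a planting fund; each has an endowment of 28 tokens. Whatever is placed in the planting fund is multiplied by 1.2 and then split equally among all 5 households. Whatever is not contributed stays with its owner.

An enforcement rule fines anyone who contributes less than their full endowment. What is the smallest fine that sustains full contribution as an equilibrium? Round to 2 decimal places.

21.28 tokens

Given the others contribute fully, the best deviation is to contribute 0 (any partial contribution still incurs the fine and gives up units whose private return 0.2400 is below 1).
Deviating from 28 to 0 saves 28 tokens but forfeits the deviator's share of the drop in the planting fund: 1.2/5 × 28 = 6.72.
So the deviation gain is 28 − 6.72 = 21.28, and the fine must be at least 21.28 tokens to wipe it out.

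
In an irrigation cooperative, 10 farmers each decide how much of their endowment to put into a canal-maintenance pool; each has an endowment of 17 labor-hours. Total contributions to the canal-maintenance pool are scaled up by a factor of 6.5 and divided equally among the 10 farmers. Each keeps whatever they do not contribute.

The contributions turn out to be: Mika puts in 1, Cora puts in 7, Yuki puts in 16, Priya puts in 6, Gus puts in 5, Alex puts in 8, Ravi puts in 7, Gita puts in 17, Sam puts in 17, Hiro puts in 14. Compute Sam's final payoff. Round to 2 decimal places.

63.70 labor-hours

Total contributed: 1 + 7 + 16 + 6 + 5 + 8 + 7 + 17 + 17 + 14 = 98.
Each receives 6.5 × 98 / 10 = 63.70 from the canal-maintenance pool.
Sam keeps 17 − 17 = 0, so Sam's payoff is 0 + 63.70 = 63.70.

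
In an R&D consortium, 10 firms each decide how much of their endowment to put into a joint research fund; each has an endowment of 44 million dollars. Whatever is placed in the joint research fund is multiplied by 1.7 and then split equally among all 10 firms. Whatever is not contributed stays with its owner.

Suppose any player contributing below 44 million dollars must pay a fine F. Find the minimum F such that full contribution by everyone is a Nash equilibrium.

36.52 million dollars

Given the others contribute fully, the best deviation is to contribute 0 (any partial contribution still incurs the fine and gives up units whose private return 0.1700 is below 1).
Deviating from 44 to 0 saves 44 million dollars but forfeits the deviator's share of the drop in the joint research fund: 1.7/10 × 44 = 7.48.
So the deviation gain is 44 − 7.48 = 36.52, and the fine must be at least 36.52 million dollars to wipe it out.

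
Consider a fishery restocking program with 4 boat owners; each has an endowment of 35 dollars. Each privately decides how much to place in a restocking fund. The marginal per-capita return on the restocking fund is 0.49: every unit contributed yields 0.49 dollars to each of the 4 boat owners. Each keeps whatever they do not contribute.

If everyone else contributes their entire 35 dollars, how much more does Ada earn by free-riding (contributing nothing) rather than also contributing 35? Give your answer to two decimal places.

17.85 dollars

Switching from a contribution of 35 to 0 lets Ada keep an extra 35 dollars, but lowers the restocking fund by 35, which costs Ada their own share of that drop: 0.49 × 35 = 17.15.
Net gain = 35 − 17.15 = 17.85. The private return per contributed unit (0.49) is below 1, so free-riding is indeed the best response regardless of what the others do.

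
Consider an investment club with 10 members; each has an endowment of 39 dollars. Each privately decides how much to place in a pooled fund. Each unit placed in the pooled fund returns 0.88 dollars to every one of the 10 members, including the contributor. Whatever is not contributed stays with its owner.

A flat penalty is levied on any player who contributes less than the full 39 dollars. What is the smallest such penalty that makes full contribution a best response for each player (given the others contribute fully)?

4.68 dollars

Given the others contribute fully, the best deviation is to contribute 0 (any partial contribution still incurs the fine and gives up units whose private return 0.88 is below 1).
Deviating from 39 to 0 saves 39 dollars but forfeits the deviator's share of the drop in the pooled fund: 0.88 × 39 = 34.32.
So the deviation gain is 39 − 34.32 = 4.68, and the fine must be at least 4.68 dollars to wipe it out.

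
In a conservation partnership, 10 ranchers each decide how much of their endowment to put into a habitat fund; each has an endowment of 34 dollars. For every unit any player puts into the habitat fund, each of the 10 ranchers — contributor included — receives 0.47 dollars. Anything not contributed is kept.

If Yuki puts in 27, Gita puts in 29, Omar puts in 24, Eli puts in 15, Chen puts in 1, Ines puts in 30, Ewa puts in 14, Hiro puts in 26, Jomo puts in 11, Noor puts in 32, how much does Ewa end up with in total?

Total contributed: 27 + 29 + 24 + 15 + 1 + 30 + 14 + 26 + 11 + 32 = 209.
Each receives 0.47 × 209 = 98.23 from the habitat fund.
Ewa keeps 34 − 14 = 20, so Ewa's payoff is 20 + 98.23 = 118.23.

118.23 dollars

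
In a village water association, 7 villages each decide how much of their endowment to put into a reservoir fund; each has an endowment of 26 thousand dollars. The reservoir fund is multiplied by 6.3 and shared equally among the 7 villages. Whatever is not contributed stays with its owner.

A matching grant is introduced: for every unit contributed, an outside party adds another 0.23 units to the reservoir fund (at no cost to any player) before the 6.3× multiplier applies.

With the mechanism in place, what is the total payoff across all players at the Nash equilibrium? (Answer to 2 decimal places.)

The effective private return per unit is now 6.3 × 1.23 / 7 = 1.1070 > 1, so every player's dominant strategy flips to full contribution.
At the Nash equilibrium everyone contributes 26. Group total payoff = 6.3 × 1.23 × 182 = 1410.32.

1410.32 thousand dollars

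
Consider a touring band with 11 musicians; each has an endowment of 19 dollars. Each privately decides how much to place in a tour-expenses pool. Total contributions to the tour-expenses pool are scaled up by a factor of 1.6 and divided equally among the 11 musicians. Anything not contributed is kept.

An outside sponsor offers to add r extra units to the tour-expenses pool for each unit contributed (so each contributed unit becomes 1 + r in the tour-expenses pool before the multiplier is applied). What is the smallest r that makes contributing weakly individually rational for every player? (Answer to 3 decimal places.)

5.875

With matching at rate r, one contributed unit becomes (1 + r) in the tour-expenses pool and returns 1.6 × (1 + r) / 11 to the contributor.
Setting this equal to 1: 1 + r = 11/1.6 = 6.8750.
So the minimum matching rate is r = 6.8750 − 1 = 5.875.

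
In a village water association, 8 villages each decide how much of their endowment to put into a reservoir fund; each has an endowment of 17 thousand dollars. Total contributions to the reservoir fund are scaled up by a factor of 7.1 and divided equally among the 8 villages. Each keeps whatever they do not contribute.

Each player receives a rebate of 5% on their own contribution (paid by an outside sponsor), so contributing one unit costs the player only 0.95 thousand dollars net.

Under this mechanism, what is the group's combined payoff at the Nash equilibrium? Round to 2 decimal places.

136.00 thousand dollars

Even with the mechanism, each unit contributed returns only (7.1/8) / 0.95 = 0.9342 per unit of net cost, so contributing nothing is still dominant.
Everyone keeps their endowment and the group total is 8 × 17 = 136.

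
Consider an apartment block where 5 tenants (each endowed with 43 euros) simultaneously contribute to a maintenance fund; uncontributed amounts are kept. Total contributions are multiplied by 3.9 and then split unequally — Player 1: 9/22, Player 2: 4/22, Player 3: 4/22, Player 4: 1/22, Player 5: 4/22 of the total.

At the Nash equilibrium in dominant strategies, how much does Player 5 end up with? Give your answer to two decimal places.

73.49 euros

For player j, contributing a unit is worthwhile iff 3.9 × (j's share) ≥ 1, i.e. iff j's share is at least 0.2564.
Only Player 1 (9/22) clears that bar, contributing 43; the remaining 4 contribute 0. Total contributed: 43.
Player 5 keeps 43 and receives 3.9 × 43 × 4/22 = 30.49 from the maintenance fund, for a payoff of 73.49.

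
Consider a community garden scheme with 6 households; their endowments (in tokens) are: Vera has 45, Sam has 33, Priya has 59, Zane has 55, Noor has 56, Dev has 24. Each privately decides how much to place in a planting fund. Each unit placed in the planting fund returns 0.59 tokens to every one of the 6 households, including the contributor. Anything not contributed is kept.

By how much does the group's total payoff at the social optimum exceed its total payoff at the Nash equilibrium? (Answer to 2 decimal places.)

690.88 tokens

The private return per contributed unit is 0.59 < 1 for everyone, so the Nash equilibrium is zero contribution and the group total is Σ E_j = 45 + 33 + 59 + 55 + 56 + 24 = 272.
Each contributed unit returns 3.540 to the group, so the social optimum is full contribution by everyone: group total = 3.540 × 272 = 962.88.
Efficiency loss = (3.540 − 1) × 272 = 690.88.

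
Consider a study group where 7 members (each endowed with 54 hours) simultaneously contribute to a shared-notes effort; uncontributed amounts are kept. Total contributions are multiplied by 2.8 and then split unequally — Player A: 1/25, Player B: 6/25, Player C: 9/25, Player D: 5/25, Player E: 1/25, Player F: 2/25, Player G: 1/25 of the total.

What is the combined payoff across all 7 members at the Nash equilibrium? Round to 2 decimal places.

A player with share s gets back 2.8·s per unit contributed, so full contribution is dominant for anyone with s > 1/2.8 = 0.3571 and zero contribution is dominant for anyone below.
Only Player C (9/25) clears that bar, contributing 54; the remaining 6 contribute 0. Total contributed: 54.
The shared-notes effort pays out 2.8 × 54 = 151.20 in total (split across the unequal shares, but the aggregate is all that matters for the group sum).
The 6 free-riders keep 54 each, adding 324. Group total = 324 + 151.20 = 475.20.

475.20 hours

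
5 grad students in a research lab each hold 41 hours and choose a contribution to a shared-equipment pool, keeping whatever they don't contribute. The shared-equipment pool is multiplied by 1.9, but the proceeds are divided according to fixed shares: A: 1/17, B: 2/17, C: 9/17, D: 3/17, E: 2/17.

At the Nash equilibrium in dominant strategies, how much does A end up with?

45.58 hours

For player j, contributing a unit is worthwhile iff 1.9 × (j's share) ≥ 1, i.e. iff j's share is at least 0.5263.
The only share above 0.5263 is C's 9/17, contributing 41; the remaining 4 contribute 0. Total contributed: 41.
A keeps 41 and receives 1.9 × 41 × 1/17 = 4.58 from the shared-equipment pool, for a payoff of 45.58.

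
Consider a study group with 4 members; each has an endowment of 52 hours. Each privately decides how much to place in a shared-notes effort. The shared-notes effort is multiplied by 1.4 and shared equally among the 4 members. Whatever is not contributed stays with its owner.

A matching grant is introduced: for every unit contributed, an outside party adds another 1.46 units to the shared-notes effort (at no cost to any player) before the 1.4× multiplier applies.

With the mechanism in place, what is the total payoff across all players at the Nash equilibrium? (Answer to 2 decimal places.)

208.00 hours

Even with the mechanism, each unit contributed returns only 1.4 × 2.46 / 4 = 0.8610 per unit of net cost, so contributing nothing is still dominant.
At the Nash equilibrium no one contributes; group total payoff = 4 × 52 = 208.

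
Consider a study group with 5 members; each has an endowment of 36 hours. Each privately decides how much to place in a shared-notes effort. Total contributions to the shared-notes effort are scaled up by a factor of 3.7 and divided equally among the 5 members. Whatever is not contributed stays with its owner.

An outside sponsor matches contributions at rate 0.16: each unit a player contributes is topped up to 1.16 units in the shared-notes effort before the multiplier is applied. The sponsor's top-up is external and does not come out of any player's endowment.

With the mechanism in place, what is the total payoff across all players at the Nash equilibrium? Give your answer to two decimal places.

Even with the mechanism, each unit contributed returns only 3.7 × 1.16 / 5 = 0.8584 per unit of net cost, so contributing nothing is still dominant.
Everyone keeps their endowment and the group total is 5 × 36 = 180.

180.00 hours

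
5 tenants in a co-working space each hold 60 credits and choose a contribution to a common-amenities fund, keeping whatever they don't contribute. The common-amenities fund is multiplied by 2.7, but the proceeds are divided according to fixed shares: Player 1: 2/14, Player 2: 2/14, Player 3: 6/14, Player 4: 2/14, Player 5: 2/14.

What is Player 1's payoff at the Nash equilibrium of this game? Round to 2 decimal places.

83.14 credits

For player j, contributing a unit is worthwhile iff 2.7 × (j's share) ≥ 1, i.e. iff j's share is at least 0.3704.
Only Player 3 (6/14) clears that bar, contributing 60; the remaining 4 contribute 0. Total contributed: 60.
Player 1 keeps 60 and receives 2.7 × 60 × 2/14 = 23.14 from the common-amenities fund, for a payoff of 83.14.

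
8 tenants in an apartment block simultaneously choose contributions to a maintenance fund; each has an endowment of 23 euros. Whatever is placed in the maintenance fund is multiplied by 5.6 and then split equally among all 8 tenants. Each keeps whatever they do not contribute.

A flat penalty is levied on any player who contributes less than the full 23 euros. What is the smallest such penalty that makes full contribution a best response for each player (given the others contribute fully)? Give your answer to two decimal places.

Given the others contribute fully, the best deviation is to contribute 0 (any partial contribution still incurs the fine and gives up units whose private return 0.7000 is below 1).
Deviating from 23 to 0 saves 23 euros but forfeits the deviator's share of the drop in the maintenance fund: 5.6/8 × 23 = 16.10.
So the deviation gain is 23 − 16.10 = 6.90, and the fine must be at least 6.90 euros to wipe it out.

6.90 euros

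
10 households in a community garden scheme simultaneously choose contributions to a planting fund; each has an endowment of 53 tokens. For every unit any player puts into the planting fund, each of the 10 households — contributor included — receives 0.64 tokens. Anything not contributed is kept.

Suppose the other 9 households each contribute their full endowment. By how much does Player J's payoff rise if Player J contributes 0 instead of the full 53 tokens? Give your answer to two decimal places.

Switching from a contribution of 53 to 0 lets Player J keep an extra 53 tokens, but lowers the planting fund by 53, which costs Player J their own share of that drop: 0.64 × 53 = 33.92.
Net gain = 53 − 33.92 = 19.08. The private return per contributed unit (0.64) is below 1, so free-riding is indeed the best response regardless of what the others do.

19.08 tokens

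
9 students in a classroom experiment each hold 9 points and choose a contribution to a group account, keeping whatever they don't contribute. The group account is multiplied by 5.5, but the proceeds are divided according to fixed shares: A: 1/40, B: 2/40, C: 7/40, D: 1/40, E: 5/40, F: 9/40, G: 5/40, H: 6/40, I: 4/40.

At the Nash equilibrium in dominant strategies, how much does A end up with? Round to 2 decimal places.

10.24 points

A player with share s gets back 5.5·s per unit contributed, so full contribution is dominant for anyone with s > 1/5.5 = 0.1818 and zero contribution is dominant for anyone below.
F alone (share 9/40) is above the threshold, contributing 9; the remaining 8 contribute 0. Total contributed: 9.
A keeps 9 and receives 5.5 × 9 × 1/40 = 1.24 from the group account, for a payoff of 10.24.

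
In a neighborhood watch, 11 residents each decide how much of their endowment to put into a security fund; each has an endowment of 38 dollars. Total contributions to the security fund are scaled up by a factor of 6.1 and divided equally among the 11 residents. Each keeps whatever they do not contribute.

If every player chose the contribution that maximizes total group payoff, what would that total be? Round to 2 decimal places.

Each contributed unit returns 6.100 to the group as a whole (0.5545 to each of 11 players), which exceeds 1, so the social optimum is full contribution: group total = 6.100 × 418 = 2549.80.

2549.80 dollars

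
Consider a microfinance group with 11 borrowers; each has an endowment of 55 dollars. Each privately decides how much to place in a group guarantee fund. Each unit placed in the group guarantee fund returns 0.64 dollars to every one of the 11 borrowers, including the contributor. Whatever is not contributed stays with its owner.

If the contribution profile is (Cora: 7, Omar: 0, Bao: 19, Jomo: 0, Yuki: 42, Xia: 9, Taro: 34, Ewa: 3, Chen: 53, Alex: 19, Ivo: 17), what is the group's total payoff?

1831.12 dollars

Total contributed: 7 + 0 + 19 + 0 + 42 + 9 + 34 + 3 + 53 + 19 + 17 = 203; total kept: 11 × 55 − 203 = 402.
The group guarantee fund pays out 0.64 × 11 × 203 = 1429.12 in aggregate.
Group total = 402 + 1429.12 = 1831.12.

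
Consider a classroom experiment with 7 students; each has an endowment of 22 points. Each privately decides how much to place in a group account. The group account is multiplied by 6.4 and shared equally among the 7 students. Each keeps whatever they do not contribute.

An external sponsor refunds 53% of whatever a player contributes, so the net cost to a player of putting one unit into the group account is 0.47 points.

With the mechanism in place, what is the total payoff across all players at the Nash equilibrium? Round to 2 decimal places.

1067.22 points

The effective private return per unit is now (6.4/7) / 0.47 = 1.9453 > 1, so every player's dominant strategy flips to full contribution.
At the Nash equilibrium everyone contributes 22. Group total payoff = 7 × (22 × 0.53 + 6.4 × 22) = 1067.22.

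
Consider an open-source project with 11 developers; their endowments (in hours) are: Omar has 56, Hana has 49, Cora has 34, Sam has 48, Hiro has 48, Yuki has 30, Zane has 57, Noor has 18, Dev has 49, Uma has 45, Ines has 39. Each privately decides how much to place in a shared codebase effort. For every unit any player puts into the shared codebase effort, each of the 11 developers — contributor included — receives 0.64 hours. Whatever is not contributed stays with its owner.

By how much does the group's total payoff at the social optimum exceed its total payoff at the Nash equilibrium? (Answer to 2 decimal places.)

The private return per contributed unit is 0.64 < 1 for everyone, so the Nash equilibrium is zero contribution and the group total is Σ E_j = 56 + 49 + 34 + 48 + 48 + 30 + 57 + 18 + 49 + 45 + 39 = 473.
Each contributed unit returns 7.040 to the group, so the social optimum is full contribution by everyone: group total = 7.040 × 473 = 3329.92.
Efficiency loss = (7.040 − 1) × 473 = 2856.92.

2856.92 hours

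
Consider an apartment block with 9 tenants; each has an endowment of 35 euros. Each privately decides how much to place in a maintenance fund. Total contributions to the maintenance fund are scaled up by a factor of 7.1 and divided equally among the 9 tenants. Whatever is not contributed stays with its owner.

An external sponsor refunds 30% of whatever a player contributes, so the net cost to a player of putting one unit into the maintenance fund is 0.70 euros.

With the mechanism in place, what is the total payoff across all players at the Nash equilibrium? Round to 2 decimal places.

2331.00 euros

With the mechanism, a contributed unit returns (7.1/9) / 0.70 = 1.1270 per unit of net cost to the contributor — now above 1 — so contributing fully is weakly dominant for every player.
At the Nash equilibrium everyone contributes 35. Group total payoff = 9 × (35 × 0.30 + 7.1 × 35) = 2331.00.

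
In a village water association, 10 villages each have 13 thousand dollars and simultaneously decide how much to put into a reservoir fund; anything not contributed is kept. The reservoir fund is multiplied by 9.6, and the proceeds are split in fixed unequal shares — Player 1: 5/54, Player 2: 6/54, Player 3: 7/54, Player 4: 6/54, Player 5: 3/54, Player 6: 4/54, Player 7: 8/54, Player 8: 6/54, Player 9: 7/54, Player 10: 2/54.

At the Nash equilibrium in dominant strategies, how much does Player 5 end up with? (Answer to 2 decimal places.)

A player with share s gets back 9.6·s per unit contributed, so full contribution is dominant for anyone with s > 1/9.6 = 0.1042 and zero contribution is dominant for anyone below.
Player 2, Player 3, Player 4, Player 7, Player 8 and Player 9 clear that bar, contributing 13 each; the remaining 4 contribute 0. Total contributed: 78.
Player 5 keeps 13 and receives 9.6 × 78 × 3/54 = 41.60 from the reservoir fund, for a payoff of 54.60.

54.60 thousand dollars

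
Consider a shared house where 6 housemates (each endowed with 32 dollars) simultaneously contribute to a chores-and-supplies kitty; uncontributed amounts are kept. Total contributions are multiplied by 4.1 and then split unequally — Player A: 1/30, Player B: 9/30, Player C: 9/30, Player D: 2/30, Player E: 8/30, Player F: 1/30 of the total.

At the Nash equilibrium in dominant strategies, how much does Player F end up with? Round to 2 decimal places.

For player j, contributing a unit is worthwhile iff 4.1 × (j's share) ≥ 1, i.e. iff j's share is at least 0.2439.
Player B, Player C and Player E are above the threshold, contributing 32 each; the remaining 3 contribute 0. Total contributed: 96.
Player F keeps 32 and receives 4.1 × 96 × 1/30 = 13.12 from the chores-and-supplies kitty, for a payoff of 45.12.

45.12 dollars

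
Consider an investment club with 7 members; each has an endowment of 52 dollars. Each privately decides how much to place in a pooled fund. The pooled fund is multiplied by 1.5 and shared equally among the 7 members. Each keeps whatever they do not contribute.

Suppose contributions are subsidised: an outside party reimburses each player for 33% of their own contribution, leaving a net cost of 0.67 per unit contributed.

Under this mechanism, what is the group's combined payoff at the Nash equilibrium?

The effective private return is (1.5/7) / 0.67 = 0.3198, which is still under 1, so the mechanism doesn't change anyone's dominant strategy: zero contribution.
Everyone keeps their endowment and the group total is 7 × 52 = 364.

364.00 dollars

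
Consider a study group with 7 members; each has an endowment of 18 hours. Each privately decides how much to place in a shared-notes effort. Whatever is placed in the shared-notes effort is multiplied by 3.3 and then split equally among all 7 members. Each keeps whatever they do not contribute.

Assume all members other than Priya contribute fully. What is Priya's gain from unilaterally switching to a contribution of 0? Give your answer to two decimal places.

9.51 hours

Switching from a contribution of 18 to 0 lets Priya keep an extra 18 hours, but lowers the shared-notes effort by 18, which costs Priya their own share of that drop: 3.3/7 × 18 = 8.49.
Net gain = 18 − 8.49 = 9.51. The private return per contributed unit (0.4714) is below 1, so free-riding is indeed the best response regardless of what the others do.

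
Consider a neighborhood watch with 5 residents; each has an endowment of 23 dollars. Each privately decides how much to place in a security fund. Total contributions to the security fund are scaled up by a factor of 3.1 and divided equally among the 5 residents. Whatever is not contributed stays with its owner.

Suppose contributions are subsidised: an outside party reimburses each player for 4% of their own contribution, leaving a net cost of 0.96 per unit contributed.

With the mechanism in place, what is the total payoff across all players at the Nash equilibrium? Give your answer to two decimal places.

115.00 dollars

With the mechanism, a contributed unit returns (3.1/5) / 0.96 = 0.6458 per unit of net cost — still below 1 — so contributing 0 remains dominant for every player.
Everyone keeps their endowment and the group total is 5 × 23 = 115.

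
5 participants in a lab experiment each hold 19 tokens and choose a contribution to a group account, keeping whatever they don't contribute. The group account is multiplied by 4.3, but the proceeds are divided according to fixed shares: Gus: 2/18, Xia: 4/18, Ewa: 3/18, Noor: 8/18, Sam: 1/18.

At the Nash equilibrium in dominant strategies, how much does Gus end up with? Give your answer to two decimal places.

28.08 tokens

Each unit j contributes comes back to j as 4.3 × (j's share), so j prefers to contribute only if that share exceeds 1/4.3 = 0.2326; otherwise keeping the unit dominates.
Noor alone (share 8/18) is above the threshold, contributing 19; the remaining 4 contribute 0. Total contributed: 19.
Gus keeps 19 and receives 4.3 × 19 × 2/18 = 9.08 from the group account, for a payoff of 28.08.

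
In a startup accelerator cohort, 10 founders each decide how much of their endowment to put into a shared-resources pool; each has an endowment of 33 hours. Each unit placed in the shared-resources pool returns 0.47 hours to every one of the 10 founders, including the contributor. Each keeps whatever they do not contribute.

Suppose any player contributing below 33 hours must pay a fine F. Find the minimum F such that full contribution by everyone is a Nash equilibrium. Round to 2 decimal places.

Given the others contribute fully, the best deviation is to contribute 0 (any partial contribution still incurs the fine and gives up units whose private return 0.47 is below 1).
Deviating from 33 to 0 saves 33 hours but forfeits the deviator's share of the drop in the shared-resources pool: 0.47 × 33 = 15.51.
So the deviation gain is 33 − 15.51 = 17.49, and the fine must be at least 17.49 hours to wipe it out.

17.49 hours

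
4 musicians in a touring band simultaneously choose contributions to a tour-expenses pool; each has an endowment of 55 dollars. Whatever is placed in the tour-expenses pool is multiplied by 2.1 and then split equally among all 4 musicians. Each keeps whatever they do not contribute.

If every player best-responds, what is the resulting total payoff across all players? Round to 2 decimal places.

220.00 dollars

Each contributed unit returns 2.1/4 = 0.5250 to its contributor — below 1 — so contributing 0 is dominant for every player. At the Nash equilibrium everyone keeps their 55, and the group total is 4 × 55 = 220.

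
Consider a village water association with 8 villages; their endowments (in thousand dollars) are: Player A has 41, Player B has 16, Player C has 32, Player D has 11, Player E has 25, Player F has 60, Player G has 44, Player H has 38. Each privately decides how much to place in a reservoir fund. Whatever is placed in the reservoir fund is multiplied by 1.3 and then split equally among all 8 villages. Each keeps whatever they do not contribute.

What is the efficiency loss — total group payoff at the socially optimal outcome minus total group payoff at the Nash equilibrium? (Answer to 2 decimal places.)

The private return per contributed unit is 1.3/8 = 0.1625 < 1 for every player regardless of endowment, so the Nash equilibrium is zero contribution and the group total is Σ E_j = 41 + 16 + 32 + 11 + 25 + 60 + 44 + 38 = 267.
Each contributed unit returns 1.300 to the group, so the social optimum is full contribution by everyone: group total = 1.300 × 267 = 347.10.
Efficiency loss = (1.300 − 1) × 267 = 80.10.

80.10 thousand dollars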